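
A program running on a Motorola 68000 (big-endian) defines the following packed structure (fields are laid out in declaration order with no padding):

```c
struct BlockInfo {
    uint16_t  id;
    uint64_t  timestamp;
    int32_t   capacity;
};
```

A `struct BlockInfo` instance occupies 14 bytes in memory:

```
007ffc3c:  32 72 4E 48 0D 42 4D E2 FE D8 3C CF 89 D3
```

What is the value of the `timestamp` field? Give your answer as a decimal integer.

`timestamp` follows `id` (2 bytes), so it starts at byte offset 2 and occupies 8 bytes.
Bytes at offsets 2..9: 4E 48 0D 42 4D E2 FE D8.
In big-endian order the high byte comes first in memory.
The bytes are already most-significant first: 0x4E480D424DE2FED8.
0x4E480D424DE2FED8 = 5640773111707270872.

5640773111707270872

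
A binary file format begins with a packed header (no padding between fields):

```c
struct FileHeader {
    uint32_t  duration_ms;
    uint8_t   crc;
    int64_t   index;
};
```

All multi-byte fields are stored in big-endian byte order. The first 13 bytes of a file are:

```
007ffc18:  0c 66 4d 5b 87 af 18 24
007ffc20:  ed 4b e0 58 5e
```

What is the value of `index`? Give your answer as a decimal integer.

-5829869116032264098

`index` follows `duration_ms` (4 B), `crc` (1 B), so it starts at offset 4 + 1 = 5 and occupies 8 bytes.
Bytes at offsets 5..12: AF 18 24 ED 4B E0 58 5E.
Big-endian: lowest address holds the most-significant byte.
The bytes are already most-significant first: 0xAF1824ED4BE0585E.
Top bit is set, so as a signed 64-bit value this is 0xAF1824ED4BE0585E − 2^64 = -5829869116032264098.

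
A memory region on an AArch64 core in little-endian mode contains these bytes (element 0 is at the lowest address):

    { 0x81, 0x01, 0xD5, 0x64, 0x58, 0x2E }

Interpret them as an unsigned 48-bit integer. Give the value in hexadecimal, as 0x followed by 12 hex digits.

0x2E5864D50181

Little-endian: lowest address holds the least-significant byte.
Reassemble most-significant byte first: 2E 58 64 D5 01 81 → 0x2E5864D50181.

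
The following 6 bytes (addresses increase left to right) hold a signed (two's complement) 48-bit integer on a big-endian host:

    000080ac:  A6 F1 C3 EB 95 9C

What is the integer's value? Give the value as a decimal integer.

-97917672385124

Big-endian stores the most-significant byte at the lowest address.
The bytes are already most-significant first: 0xA6F1C3EB959C.
Top bit is set, so as a signed 48-bit value this is 0xA6F1C3EB959C − 2^48 = -97917672385124.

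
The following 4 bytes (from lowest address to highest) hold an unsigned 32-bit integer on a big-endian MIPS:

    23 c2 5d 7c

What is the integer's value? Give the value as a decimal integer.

599940476

Big-endian stores the most-significant byte at the lowest address.
The bytes are already most-significant first: 0x23C25D7C.
0x23C25D7C = 599940476.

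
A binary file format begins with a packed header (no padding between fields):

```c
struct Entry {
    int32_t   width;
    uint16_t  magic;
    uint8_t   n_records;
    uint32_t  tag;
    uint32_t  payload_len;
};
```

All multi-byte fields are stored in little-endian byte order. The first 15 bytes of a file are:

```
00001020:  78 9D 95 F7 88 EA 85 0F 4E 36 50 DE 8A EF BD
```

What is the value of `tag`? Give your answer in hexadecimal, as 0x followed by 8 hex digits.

0x50364E0F

`tag` follows `width` (4 B), `magic` (2 B), `n_records` (1 B), so it starts at offset 4 + 2 + 1 = 7 and occupies 4 bytes.
Bytes at offsets 7..10: 0F 4E 36 50.
In little-endian order the low byte comes first in memory.
Reassemble most-significant byte first: 50 36 4E 0F → 0x50364E0F.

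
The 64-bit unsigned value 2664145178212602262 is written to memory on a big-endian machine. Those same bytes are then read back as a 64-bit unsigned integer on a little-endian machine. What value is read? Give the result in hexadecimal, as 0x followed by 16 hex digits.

0x96916EA1ECF1F824

2664145178212602262 in 64-bit hexadecimal is 0x24F8F1ECA16E9196.
Stored big-endian, the bytes at ascending addresses are 24 F8 F1 EC A1 6E 91 96.
Read back as little-endian, the first byte is least significant, giving 0x96916EA1ECF1F824.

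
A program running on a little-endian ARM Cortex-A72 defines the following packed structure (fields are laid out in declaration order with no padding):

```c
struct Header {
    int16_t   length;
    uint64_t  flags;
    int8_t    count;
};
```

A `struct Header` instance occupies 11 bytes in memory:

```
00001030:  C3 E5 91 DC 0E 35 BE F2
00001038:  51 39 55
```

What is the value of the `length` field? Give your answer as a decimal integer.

-6717

`length` is the first field, at byte offset 0, occupying 2 bytes.
Bytes at offsets 0..1: C3 E5.
Little-endian stores the least-significant byte at the lowest address.
Reassemble most-significant byte first: E5 C3 → 0xE5C3.
Top bit is set, so as a signed 16-bit value this is 0xE5C3 − 2^16 = -6717.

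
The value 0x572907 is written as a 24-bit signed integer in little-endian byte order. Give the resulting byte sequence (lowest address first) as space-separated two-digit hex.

Split into bytes (most-significant first): 57 29 07.
In little-endian order the low byte comes first in memory.
So at ascending addresses the bytes are 07 29 57.

07 29 57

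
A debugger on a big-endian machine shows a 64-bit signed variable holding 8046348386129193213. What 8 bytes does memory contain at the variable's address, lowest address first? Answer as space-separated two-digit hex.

8046348386129193213 in hexadecimal, padded to 64 bits, is 0x6FAA5F39CE44A8FD.
Split into bytes (most-significant first): 6F AA 5F 39 CE 44 A8 FD.
In big-endian order the high byte comes first in memory.
So the memory order matches the most-significant-first order: 6F AA 5F 39 CE 44 A8 FD.

6F AA 5F 39 CE 44 A8 FD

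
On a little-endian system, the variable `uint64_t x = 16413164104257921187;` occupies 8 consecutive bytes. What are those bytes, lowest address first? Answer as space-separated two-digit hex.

16413164104257921187 in hexadecimal, padded to 64 bits, is 0xE3C745CACA7C60A3.
Split into bytes (most-significant first): E3 C7 45 CA CA 7C 60 A3.
Little-endian: lowest address holds the least-significant byte.
So at ascending addresses the bytes are A3 60 7C CA CA 45 C7 E3.

A3 60 7C CA CA 45 C7 E3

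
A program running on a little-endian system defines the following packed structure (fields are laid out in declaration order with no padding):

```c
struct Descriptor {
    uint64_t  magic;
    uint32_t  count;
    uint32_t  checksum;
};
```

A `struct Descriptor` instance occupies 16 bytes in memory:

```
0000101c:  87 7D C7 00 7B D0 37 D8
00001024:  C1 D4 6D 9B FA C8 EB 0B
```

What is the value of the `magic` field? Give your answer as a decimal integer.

`magic` is the first field, at byte offset 0, occupying 8 bytes.
Bytes at offsets 0..7: 87 7D C7 00 7B D0 37 D8.
Little-endian: lowest address holds the least-significant byte.
Reassemble most-significant byte first: D8 37 D0 7B 00 C7 7D 87 → 0xD837D07B00C77D87.
0xD837D07B00C77D87 = 15580150662624148871.

15580150662624148871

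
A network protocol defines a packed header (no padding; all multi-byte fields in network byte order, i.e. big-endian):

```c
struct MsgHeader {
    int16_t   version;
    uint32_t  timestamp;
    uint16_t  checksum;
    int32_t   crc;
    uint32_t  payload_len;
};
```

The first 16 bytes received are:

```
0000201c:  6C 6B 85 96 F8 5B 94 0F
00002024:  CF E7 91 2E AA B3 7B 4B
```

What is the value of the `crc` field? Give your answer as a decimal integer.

-806907602

`crc` follows `version` (2 B), `timestamp` (4 B), `checksum` (2 B), so it starts at offset 2 + 4 + 2 = 8 and occupies 4 bytes.
Bytes at offsets 8..11: CF E7 91 2E.
Big-endian stores the most-significant byte at the lowest address.
The bytes are already most-significant first: 0xCFE7912E.
Top bit is set, so as a signed 32-bit value this is 0xCFE7912E − 2^32 = -806907602.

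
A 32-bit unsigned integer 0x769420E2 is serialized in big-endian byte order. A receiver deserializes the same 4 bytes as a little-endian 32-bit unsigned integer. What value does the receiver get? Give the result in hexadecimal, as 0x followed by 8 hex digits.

0xE2209476

Stored big-endian, the bytes at ascending addresses are 76 94 20 E2.
Read back as little-endian, the first byte is least significant, giving 0xE2209476.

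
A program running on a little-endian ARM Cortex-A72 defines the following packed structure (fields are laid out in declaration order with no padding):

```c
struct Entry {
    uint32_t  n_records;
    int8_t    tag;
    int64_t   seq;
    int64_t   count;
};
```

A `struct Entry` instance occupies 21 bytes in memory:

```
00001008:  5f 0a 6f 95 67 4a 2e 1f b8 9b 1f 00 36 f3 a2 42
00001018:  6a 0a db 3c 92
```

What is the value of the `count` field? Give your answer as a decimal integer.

`count` follows `n_records` (4 B), `tag` (1 B), `seq` (8 B), so it starts at offset 4 + 1 + 8 = 13 and occupies 8 bytes.
Bytes at offsets 13..20: F3 A2 42 6A 0A DB 3C 92.
Little-endian: lowest address holds the least-significant byte.
Reassemble most-significant byte first: 92 3C DB 0A 6A 42 A2 F3 → 0x923CDB0A6A42A2F3.
Top bit is set, so as a signed 64-bit value this is 0x923CDB0A6A42A2F3 − 2^64 = -7909206007790525709.

-7909206007790525709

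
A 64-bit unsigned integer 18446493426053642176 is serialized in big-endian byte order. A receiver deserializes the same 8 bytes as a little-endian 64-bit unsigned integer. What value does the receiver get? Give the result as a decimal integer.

13868696011664064511

18446493426053642176 in 64-bit hexadecimal is 0xFFFF1C098B8177C0.
Stored big-endian, the bytes at ascending addresses are FF FF 1C 09 8B 81 77 C0.
Read back as little-endian, the first byte is least significant, giving 0xC077818B091CFFFF.
0xC077818B091CFFFF = 13868696011664064511.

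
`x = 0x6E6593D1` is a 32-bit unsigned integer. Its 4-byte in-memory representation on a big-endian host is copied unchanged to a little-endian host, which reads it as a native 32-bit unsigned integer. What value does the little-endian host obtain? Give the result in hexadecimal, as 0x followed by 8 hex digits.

Stored big-endian, the bytes at ascending addresses are 6E 65 93 D1.
Read back as little-endian, the first byte is least significant, giving 0xD193656E.

0xD193656E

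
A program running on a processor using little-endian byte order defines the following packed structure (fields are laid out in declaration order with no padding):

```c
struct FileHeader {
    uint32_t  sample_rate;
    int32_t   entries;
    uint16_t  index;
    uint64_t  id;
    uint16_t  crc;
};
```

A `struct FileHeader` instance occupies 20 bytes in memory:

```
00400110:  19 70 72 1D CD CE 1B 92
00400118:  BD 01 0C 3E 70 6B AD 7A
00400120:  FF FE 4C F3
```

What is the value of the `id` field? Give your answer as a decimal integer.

18374539889945361932

`id` follows `sample_rate` (4 B), `entries` (4 B), `index` (2 B), so it starts at offset 4 + 4 + 2 = 10 and occupies 8 bytes.
Bytes at offsets 10..17: 0C 3E 70 6B AD 7A FF FE.
Little-endian: lowest address holds the least-significant byte.
Reassemble most-significant byte first: FE FF 7A AD 6B 70 3E 0C → 0xFEFF7AAD6B703E0C.
0xFEFF7AAD6B703E0C = 18374539889945361932.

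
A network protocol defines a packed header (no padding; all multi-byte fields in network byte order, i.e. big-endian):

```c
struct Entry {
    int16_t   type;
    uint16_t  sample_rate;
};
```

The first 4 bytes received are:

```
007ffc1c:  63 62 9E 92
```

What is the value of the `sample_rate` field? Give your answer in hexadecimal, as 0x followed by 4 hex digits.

`sample_rate` follows `type` (2 bytes), so it starts at byte offset 2 and occupies 2 bytes.
Bytes at offsets 2..3: 9E 92.
Big-endian stores the most-significant byte at the lowest address.
The bytes are already most-significant first: 0x9E92.

0x9E92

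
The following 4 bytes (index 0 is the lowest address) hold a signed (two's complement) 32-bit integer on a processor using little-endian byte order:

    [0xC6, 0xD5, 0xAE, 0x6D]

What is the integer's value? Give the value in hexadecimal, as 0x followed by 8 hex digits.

0x6DAED5C6

Little-endian stores the least-significant byte at the lowest address.
Reassemble most-significant byte first: 6D AE D5 C6 → 0x6DAED5C6.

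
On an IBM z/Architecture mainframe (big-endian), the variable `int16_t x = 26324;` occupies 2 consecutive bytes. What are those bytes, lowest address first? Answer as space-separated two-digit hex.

26324 in hexadecimal, padded to 16 bits, is 0x66D4.
Split into bytes (most-significant first): 66 D4.
In big-endian order the high byte comes first in memory.
So the memory order matches the most-significant-first order: 66 D4.

66 D4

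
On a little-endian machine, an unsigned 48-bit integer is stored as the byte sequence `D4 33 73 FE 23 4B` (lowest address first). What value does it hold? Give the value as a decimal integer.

82617964901332

Little-endian: lowest address holds the least-significant byte.
Reassemble most-significant byte first: 4B 23 FE 73 33 D4 → 0x4B23FE7333D4.
0x4B23FE7333D4 = 82617964901332.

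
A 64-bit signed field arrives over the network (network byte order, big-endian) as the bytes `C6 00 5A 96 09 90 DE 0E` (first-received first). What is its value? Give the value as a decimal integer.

In big-endian order the high byte comes first in memory.
The bytes are already most-significant first: 0xC6005A960990DE0E.
Top bit is set, so as a signed 64-bit value this is 0xC6005A960990DE0E − 2^64 = -4179240853747737074.

-4179240853747737074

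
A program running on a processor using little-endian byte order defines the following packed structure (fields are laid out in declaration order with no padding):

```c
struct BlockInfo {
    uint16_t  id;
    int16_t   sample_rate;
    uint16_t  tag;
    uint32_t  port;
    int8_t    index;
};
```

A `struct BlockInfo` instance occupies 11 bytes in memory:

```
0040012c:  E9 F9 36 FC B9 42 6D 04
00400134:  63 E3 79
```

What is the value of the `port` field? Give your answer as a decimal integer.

`port` follows `id` (2 B), `sample_rate` (2 B), `tag` (2 B), so it starts at offset 2 + 2 + 2 = 6 and occupies 4 bytes.
Bytes at offsets 6..9: 6D 04 63 E3.
Little-endian: lowest address holds the least-significant byte.
Reassemble most-significant byte first: E3 63 04 6D → 0xE363046D.
0xE363046D = 3814917229.

3814917229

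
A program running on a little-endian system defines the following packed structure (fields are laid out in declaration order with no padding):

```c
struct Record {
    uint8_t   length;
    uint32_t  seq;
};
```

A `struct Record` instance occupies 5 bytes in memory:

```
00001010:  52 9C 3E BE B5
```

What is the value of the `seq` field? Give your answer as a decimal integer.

`seq` follows `length` (1 byte), so it starts at byte offset 1 and occupies 4 bytes.
Bytes at offsets 1..4: 9C 3E BE B5.
Little-endian: lowest address holds the least-significant byte.
Reassemble most-significant byte first: B5 BE 3E 9C → 0xB5BE3E9C.
0xB5BE3E9C = 3049143964.

3049143964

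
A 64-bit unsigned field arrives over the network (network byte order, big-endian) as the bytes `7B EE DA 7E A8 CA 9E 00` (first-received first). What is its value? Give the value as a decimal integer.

8930315348654857728

In big-endian order the high byte comes first in memory.
The bytes are already most-significant first: 0x7BEEDA7EA8CA9E00.
0x7BEEDA7EA8CA9E00 = 8930315348654857728.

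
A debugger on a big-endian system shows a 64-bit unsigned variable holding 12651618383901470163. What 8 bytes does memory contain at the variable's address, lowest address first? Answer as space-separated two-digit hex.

AF 93 93 E3 96 3F AD D3

12651618383901470163 in hexadecimal, padded to 64 bits, is 0xAF9393E3963FADD3.
Split into bytes (most-significant first): AF 93 93 E3 96 3F AD D3.
In big-endian order the high byte comes first in memory.
So the memory order matches the most-significant-first order: AF 93 93 E3 96 3F AD D3.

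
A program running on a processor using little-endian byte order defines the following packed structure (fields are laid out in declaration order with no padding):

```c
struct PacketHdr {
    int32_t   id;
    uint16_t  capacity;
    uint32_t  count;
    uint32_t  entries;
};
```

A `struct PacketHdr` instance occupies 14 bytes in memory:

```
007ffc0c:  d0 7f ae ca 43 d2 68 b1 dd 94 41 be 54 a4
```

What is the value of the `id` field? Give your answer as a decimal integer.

`id` is the first field, at byte offset 0, occupying 4 bytes.
Bytes at offsets 0..3: D0 7F AE CA.
Little-endian stores the least-significant byte at the lowest address.
Reassemble most-significant byte first: CA AE 7F D0 → 0xCAAE7FD0.
Top bit is set, so as a signed 32-bit value this is 0xCAAE7FD0 − 2^32 = -894533680.

-894533680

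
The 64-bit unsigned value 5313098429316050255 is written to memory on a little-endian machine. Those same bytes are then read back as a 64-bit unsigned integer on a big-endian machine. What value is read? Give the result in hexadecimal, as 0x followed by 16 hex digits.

5313098429316050255 in 64-bit hexadecimal is 0x49BBEADF1811AD4F.
Stored little-endian, the bytes at ascending addresses are 4F AD 11 18 DF EA BB 49.
Read back as big-endian, the last byte is least significant, giving 0x4FAD1118DFEABB49.

0x4FAD1118DFEABB49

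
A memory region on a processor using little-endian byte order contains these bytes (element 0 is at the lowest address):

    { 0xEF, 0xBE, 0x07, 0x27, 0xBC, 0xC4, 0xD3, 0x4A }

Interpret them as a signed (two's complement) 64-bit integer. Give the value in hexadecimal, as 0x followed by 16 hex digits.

Little-endian: lowest address holds the least-significant byte.
Reassemble most-significant byte first: 4A D3 C4 BC 27 07 BE EF → 0x4AD3C4BC2707BEEF.

0x4AD3C4BC2707BEEF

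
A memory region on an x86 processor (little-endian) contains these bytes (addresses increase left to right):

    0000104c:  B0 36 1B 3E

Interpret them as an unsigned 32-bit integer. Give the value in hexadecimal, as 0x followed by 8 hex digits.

0x3E1B36B0

Little-endian: lowest address holds the least-significant byte.
Reassemble most-significant byte first: 3E 1B 36 B0 → 0x3E1B36B0.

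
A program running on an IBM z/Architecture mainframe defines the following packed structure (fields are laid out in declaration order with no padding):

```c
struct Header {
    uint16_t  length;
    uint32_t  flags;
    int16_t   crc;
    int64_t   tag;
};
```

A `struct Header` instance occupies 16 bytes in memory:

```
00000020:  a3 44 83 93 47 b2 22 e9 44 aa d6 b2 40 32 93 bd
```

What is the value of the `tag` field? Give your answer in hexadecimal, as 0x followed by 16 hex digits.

`tag` follows `length` (2 B), `flags` (4 B), `crc` (2 B), so it starts at offset 2 + 4 + 2 = 8 and occupies 8 bytes.
Bytes at offsets 8..15: 44 AA D6 B2 40 32 93 BD.
In big-endian order the high byte comes first in memory.
The bytes are already most-significant first: 0x44AAD6B2403293BD.

0x44AAD6B2403293BD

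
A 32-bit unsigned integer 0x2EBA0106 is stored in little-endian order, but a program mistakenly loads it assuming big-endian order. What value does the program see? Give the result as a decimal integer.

100776494

Stored little-endian, the bytes at ascending addresses are 06 01 BA 2E.
Read back as big-endian, the last byte is least significant, giving 0x0601BA2E.
0x0601BA2E = 100776494.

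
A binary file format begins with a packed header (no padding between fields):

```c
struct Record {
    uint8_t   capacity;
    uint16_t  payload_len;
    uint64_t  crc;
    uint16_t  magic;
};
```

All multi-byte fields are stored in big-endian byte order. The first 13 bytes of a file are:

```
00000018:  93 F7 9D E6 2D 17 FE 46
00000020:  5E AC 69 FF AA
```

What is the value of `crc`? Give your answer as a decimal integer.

16585939383545146473

`crc` follows `capacity` (1 B), `payload_len` (2 B), so it starts at offset 1 + 2 = 3 and occupies 8 bytes.
Bytes at offsets 3..10: E6 2D 17 FE 46 5E AC 69.
Big-endian: lowest address holds the most-significant byte.
The bytes are already most-significant first: 0xE62D17FE465EAC69.
0xE62D17FE465EAC69 = 16585939383545146473.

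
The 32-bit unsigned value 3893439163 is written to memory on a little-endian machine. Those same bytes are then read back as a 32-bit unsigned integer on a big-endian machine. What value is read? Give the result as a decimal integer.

3893439163 in 32-bit hexadecimal is 0xE8112ABB.
Stored little-endian, the bytes at ascending addresses are BB 2A 11 E8.
Read back as big-endian, the last byte is least significant, giving 0xBB2A11E8.
0xBB2A11E8 = 3140096488.

3140096488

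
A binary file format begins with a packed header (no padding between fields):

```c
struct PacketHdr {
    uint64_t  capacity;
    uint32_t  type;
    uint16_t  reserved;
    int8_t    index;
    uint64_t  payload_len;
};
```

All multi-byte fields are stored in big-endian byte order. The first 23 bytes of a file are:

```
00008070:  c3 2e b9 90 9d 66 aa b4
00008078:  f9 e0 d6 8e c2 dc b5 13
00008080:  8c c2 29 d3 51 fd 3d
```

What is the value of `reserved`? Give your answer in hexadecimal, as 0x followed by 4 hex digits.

0xC2DC

`reserved` follows `capacity` (8 B), `type` (4 B), so it starts at offset 8 + 4 = 12 and occupies 2 bytes.
Bytes at offsets 12..13: C2 DC.
Big-endian: lowest address holds the most-significant byte.
The bytes are already most-significant first: 0xC2DC.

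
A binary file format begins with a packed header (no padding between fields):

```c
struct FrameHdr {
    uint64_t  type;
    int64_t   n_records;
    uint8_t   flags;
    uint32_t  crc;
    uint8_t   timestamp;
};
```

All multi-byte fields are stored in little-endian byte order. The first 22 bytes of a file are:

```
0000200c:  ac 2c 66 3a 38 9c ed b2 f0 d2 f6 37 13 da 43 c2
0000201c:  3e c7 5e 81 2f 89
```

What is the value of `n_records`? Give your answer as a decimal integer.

-4448472230833761552

`n_records` follows `type` (8 bytes), so it starts at byte offset 8 and occupies 8 bytes.
Bytes at offsets 8..15: F0 D2 F6 37 13 DA 43 C2.
Little-endian: lowest address holds the least-significant byte.
Reassemble most-significant byte first: C2 43 DA 13 37 F6 D2 F0 → 0xC243DA1337F6D2F0.
Top bit is set, so as a signed 64-bit value this is 0xC243DA1337F6D2F0 − 2^64 = -4448472230833761552.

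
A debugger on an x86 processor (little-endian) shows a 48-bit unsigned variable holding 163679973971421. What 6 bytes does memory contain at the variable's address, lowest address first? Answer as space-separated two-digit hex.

DD 95 B4 B6 DD 94

163679973971421 in hexadecimal, padded to 48 bits, is 0x94DDB6B495DD.
Split into bytes (most-significant first): 94 DD B6 B4 95 DD.
Little-endian: lowest address holds the least-significant byte.
So at ascending addresses the bytes are DD 95 B4 B6 DD 94.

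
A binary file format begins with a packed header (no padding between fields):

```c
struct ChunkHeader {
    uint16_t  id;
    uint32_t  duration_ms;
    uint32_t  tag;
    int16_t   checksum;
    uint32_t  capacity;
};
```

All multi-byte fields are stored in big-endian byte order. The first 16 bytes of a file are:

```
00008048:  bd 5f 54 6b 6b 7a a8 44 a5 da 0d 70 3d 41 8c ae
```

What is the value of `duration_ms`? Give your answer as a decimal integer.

`duration_ms` follows `id` (2 bytes), so it starts at byte offset 2 and occupies 4 bytes.
Bytes at offsets 2..5: 54 6B 6B 7A.
Big-endian stores the most-significant byte at the lowest address.
The bytes are already most-significant first: 0x546B6B7A.
0x546B6B7A = 1416326010.

1416326010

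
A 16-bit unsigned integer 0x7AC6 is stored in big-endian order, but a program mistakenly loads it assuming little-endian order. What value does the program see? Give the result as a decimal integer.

50810

Stored big-endian, the bytes at ascending addresses are 7A C6.
Read back as little-endian, the first byte is least significant, giving 0xC67A.
0xC67A = 50810.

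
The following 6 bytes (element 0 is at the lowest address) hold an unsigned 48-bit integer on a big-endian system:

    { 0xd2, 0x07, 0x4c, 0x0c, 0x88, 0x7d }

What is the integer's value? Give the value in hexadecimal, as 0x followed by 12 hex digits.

0xD2074C0C887D

Big-endian stores the most-significant byte at the lowest address.
The bytes are already most-significant first: 0xD2074C0C887D.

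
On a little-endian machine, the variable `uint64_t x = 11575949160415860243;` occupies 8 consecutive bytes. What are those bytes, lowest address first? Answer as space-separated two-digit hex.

11575949160415860243 in hexadecimal, padded to 64 bits, is 0xA0A6086DEC919613.
Split into bytes (most-significant first): A0 A6 08 6D EC 91 96 13.
In little-endian order the low byte comes first in memory.
So at ascending addresses the bytes are 13 96 91 EC 6D 08 A6 A0.

13 96 91 EC 6D 08 A6 A0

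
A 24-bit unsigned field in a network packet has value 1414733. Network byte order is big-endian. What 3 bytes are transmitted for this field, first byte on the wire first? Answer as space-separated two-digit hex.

1414733 in hexadecimal, padded to 24 bits, is 0x15964D.
Split into bytes (most-significant first): 15 96 4D.
Big-endian stores the most-significant byte at the lowest address.
So the memory order matches the most-significant-first order: 15 96 4D.

15 96 4D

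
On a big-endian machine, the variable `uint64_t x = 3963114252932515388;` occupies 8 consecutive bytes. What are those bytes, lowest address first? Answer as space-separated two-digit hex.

3963114252932515388 in hexadecimal, padded to 64 bits, is 0x36FFCF6A6254863C.
Split into bytes (most-significant first): 36 FF CF 6A 62 54 86 3C.
Big-endian: lowest address holds the most-significant byte.
So the memory order matches the most-significant-first order: 36 FF CF 6A 62 54 86 3C.

36 FF CF 6A 62 54 86 3C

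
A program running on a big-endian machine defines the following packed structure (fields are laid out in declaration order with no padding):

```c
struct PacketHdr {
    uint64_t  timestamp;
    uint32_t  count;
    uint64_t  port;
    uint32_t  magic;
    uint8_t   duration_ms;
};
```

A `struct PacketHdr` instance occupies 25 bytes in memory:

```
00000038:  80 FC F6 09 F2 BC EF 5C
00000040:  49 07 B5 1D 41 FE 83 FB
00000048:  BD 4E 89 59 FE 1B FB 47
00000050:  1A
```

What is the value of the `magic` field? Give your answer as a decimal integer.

`magic` follows `timestamp` (8 B), `count` (4 B), `port` (8 B), so it starts at offset 8 + 4 + 8 = 20 and occupies 4 bytes.
Bytes at offsets 20..23: FE 1B FB 47.
In big-endian order the high byte comes first in memory.
The bytes are already most-significant first: 0xFE1BFB47.
0xFE1BFB47 = 4263246663.

4263246663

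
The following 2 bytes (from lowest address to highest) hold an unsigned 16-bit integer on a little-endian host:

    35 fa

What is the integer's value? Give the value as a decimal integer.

64053

In little-endian order the low byte comes first in memory.
Reassemble most-significant byte first: FA 35 → 0xFA35.
0xFA35 = 64053.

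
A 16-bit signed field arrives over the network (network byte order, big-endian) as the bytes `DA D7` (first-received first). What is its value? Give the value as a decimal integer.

Big-endian: lowest address holds the most-significant byte.
The bytes are already most-significant first: 0xDAD7.
Top bit is set, so as a signed 16-bit value this is 0xDAD7 − 2^16 = -9513.

-9513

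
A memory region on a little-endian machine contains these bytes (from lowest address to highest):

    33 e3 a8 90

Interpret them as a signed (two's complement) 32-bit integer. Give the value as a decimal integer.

-1867979981

Little-endian stores the least-significant byte at the lowest address.
Reassemble most-significant byte first: 90 A8 E3 33 → 0x90A8E333.
Top bit is set, so as a signed 32-bit value this is 0x90A8E333 − 2^32 = -1867979981.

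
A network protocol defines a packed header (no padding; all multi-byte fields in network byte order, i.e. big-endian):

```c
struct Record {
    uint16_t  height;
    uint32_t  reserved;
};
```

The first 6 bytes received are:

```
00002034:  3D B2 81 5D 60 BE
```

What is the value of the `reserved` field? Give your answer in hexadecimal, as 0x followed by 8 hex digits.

`reserved` follows `height` (2 bytes), so it starts at byte offset 2 and occupies 4 bytes.
Bytes at offsets 2..5: 81 5D 60 BE.
In big-endian order the high byte comes first in memory.
The bytes are already most-significant first: 0x815D60BE.

0x815D60BE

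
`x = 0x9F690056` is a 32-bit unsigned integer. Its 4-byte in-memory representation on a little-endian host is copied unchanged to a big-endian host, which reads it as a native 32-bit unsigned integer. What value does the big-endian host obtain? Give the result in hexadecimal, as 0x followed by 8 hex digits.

Stored little-endian, the bytes at ascending addresses are 56 00 69 9F.
Read back as big-endian, the last byte is least significant, giving 0x5600699F.

0x5600699F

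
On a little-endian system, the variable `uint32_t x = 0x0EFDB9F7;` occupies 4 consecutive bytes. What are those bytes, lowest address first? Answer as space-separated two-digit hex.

F7 B9 FD 0E

Split into bytes (most-significant first): 0E FD B9 F7.
Little-endian: lowest address holds the least-significant byte.
So at ascending addresses the bytes are F7 B9 FD 0E.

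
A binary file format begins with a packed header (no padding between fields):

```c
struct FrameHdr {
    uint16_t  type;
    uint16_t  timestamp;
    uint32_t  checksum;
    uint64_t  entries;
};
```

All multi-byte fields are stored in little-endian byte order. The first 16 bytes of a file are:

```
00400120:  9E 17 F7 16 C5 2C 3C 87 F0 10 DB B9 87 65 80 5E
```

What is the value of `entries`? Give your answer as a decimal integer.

`entries` follows `type` (2 B), `timestamp` (2 B), `checksum` (4 B), so it starts at offset 2 + 2 + 4 = 8 and occupies 8 bytes.
Bytes at offsets 8..15: F0 10 DB B9 87 65 80 5E.
Little-endian stores the least-significant byte at the lowest address.
Reassemble most-significant byte first: 5E 80 65 87 B9 DB 10 F0 → 0x5E806587B9DB10F0.
0x5E806587B9DB10F0 = 6809554270197321968.

6809554270197321968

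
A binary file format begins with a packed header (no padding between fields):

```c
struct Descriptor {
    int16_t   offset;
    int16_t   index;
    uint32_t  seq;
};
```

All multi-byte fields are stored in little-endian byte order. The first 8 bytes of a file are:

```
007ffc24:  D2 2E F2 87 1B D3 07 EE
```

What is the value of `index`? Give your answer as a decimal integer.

-30734

`index` follows `offset` (2 bytes), so it starts at byte offset 2 and occupies 2 bytes.
Bytes at offsets 2..3: F2 87.
Little-endian: lowest address holds the least-significant byte.
Reassemble most-significant byte first: 87 F2 → 0x87F2.
Top bit is set, so as a signed 16-bit value this is 0x87F2 − 2^16 = -30734.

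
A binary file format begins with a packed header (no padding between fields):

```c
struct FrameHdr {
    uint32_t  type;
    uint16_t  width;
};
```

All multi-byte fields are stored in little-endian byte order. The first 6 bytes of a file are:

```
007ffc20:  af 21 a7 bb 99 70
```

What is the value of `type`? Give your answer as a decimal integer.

`type` is the first field, at byte offset 0, occupying 4 bytes.
Bytes at offsets 0..3: AF 21 A7 BB.
Little-endian stores the least-significant byte at the lowest address.
Reassemble most-significant byte first: BB A7 21 AF → 0xBBA721AF.
0xBBA721AF = 3148292527.

3148292527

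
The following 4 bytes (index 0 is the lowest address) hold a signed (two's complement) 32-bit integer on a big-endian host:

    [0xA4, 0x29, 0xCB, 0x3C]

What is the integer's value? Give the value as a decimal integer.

Big-endian: lowest address holds the most-significant byte.
The bytes are already most-significant first: 0xA429CB3C.
Top bit is set, so as a signed 32-bit value this is 0xA429CB3C − 2^32 = -1540764868.

-1540764868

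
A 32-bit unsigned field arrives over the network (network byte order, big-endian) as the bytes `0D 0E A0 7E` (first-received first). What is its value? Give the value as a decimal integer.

In big-endian order the high byte comes first in memory.
The bytes are already most-significant first: 0x0D0EA07E.
0x0D0EA07E = 219062398.

219062398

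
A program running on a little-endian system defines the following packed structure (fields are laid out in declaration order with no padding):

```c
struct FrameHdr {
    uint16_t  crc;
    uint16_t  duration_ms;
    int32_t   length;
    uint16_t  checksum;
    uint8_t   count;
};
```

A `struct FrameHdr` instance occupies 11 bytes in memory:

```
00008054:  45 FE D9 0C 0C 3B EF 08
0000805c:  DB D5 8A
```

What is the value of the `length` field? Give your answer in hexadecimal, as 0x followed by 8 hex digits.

0x08EF3B0C

`length` follows `crc` (2 B), `duration_ms` (2 B), so it starts at offset 2 + 2 = 4 and occupies 4 bytes.
Bytes at offsets 4..7: 0C 3B EF 08.
In little-endian order the low byte comes first in memory.
Reassemble most-significant byte first: 08 EF 3B 0C → 0x08EF3B0C.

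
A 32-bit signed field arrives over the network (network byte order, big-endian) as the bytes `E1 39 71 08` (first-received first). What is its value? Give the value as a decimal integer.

-516329208

Big-endian: lowest address holds the most-significant byte.
The bytes are already most-significant first: 0xE1397108.
Top bit is set, so as a signed 32-bit value this is 0xE1397108 − 2^32 = -516329208.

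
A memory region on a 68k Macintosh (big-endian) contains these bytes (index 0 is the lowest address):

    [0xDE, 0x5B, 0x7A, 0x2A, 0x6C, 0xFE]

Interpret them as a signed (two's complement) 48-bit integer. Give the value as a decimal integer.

-36990503719682

Big-endian stores the most-significant byte at the lowest address.
The bytes are already most-significant first: 0xDE5B7A2A6CFE.
Top bit is set, so as a signed 48-bit value this is 0xDE5B7A2A6CFE − 2^48 = -36990503719682.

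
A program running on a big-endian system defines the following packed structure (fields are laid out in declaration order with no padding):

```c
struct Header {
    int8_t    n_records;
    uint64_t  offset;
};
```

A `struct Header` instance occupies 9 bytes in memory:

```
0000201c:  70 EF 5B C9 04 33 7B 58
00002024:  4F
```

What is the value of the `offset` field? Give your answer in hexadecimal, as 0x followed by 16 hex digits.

0xEF5BC904337B584F

`offset` follows `n_records` (1 byte), so it starts at byte offset 1 and occupies 8 bytes.
Bytes at offsets 1..8: EF 5B C9 04 33 7B 58 4F.
Big-endian stores the most-significant byte at the lowest address.
The bytes are already most-significant first: 0xEF5BC904337B584F.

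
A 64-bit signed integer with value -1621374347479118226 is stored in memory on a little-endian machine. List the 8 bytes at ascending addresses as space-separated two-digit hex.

6E 8E 93 12 9F B8 7F E9

Two's complement of -1621374347479118226 in 64 bits: 1621374347479118226 = 0x16804760ED6C7192; invert → 0xE97FB89F12938E6D; add 1 → 0xE97FB89F12938E6E.
Split into bytes (most-significant first): E9 7F B8 9F 12 93 8E 6E.
Little-endian: lowest address holds the least-significant byte.
So at ascending addresses the bytes are 6E 8E 93 12 9F B8 7F E9.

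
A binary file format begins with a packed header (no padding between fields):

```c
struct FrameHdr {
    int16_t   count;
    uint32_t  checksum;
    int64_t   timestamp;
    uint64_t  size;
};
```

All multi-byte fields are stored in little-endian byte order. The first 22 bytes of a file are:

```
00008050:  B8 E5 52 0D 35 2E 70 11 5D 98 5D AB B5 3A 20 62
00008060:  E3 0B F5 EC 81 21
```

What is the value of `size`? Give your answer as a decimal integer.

2414471412457890336

`size` follows `count` (2 B), `checksum` (4 B), `timestamp` (8 B), so it starts at offset 2 + 4 + 8 = 14 and occupies 8 bytes.
Bytes at offsets 14..21: 20 62 E3 0B F5 EC 81 21.
In little-endian order the low byte comes first in memory.
Reassemble most-significant byte first: 21 81 EC F5 0B E3 62 20 → 0x2181ECF50BE36220.
0x2181ECF50BE36220 = 2414471412457890336.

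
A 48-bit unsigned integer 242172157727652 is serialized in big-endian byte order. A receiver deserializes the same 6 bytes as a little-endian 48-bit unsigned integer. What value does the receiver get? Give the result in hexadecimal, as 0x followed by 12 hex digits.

0xA4936F1941DC

242172157727652 in 48-bit hexadecimal is 0xDC41196F93A4.
Stored big-endian, the bytes at ascending addresses are DC 41 19 6F 93 A4.
Read back as little-endian, the first byte is least significant, giving 0xA4936F1941DC.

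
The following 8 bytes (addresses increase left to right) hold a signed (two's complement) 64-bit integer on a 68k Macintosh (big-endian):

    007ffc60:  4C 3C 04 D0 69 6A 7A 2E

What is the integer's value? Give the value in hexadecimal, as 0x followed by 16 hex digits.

Big-endian stores the most-significant byte at the lowest address.
The bytes are already most-significant first: 0x4C3C04D0696A7A2E.

0x4C3C04D0696A7A2E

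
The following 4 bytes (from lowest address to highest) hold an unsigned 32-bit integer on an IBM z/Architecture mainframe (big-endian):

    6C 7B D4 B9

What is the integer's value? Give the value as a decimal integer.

1820054713

Big-endian stores the most-significant byte at the lowest address.
The bytes are already most-significant first: 0x6C7BD4B9.
0x6C7BD4B9 = 1820054713.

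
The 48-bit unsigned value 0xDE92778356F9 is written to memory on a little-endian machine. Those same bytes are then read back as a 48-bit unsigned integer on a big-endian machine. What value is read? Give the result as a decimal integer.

274149968155358

Stored little-endian, the bytes at ascending addresses are F9 56 83 77 92 DE.
Read back as big-endian, the last byte is least significant, giving 0xF956837792DE.
0xF956837792DE = 274149968155358.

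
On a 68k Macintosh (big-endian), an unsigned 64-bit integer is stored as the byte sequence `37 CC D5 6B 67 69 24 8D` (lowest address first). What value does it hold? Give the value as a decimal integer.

4020823224608171149

Big-endian: lowest address holds the most-significant byte.
The bytes are already most-significant first: 0x37CCD56B6769248D.
0x37CCD56B6769248D = 4020823224608171149.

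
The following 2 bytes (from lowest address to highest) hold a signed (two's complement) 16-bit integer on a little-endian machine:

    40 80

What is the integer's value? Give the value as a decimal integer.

Little-endian: lowest address holds the least-significant byte.
Reassemble most-significant byte first: 80 40 → 0x8040.
Top bit is set, so as a signed 16-bit value this is 0x8040 − 2^16 = -32704.

-32704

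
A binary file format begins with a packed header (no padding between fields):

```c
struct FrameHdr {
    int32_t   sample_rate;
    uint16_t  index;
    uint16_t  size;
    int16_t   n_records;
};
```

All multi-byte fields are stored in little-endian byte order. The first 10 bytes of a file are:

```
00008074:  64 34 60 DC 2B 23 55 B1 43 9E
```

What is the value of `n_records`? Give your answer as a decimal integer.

-25021

`n_records` follows `sample_rate` (4 B), `index` (2 B), `size` (2 B), so it starts at offset 4 + 2 + 2 = 8 and occupies 2 bytes.
Bytes at offsets 8..9: 43 9E.
Little-endian: lowest address holds the least-significant byte.
Reassemble most-significant byte first: 9E 43 → 0x9E43.
Top bit is set, so as a signed 16-bit value this is 0x9E43 − 2^16 = -25021.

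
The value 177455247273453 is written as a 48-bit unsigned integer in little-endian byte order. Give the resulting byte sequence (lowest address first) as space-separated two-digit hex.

ED 2D FA 04 65 A1

177455247273453 in hexadecimal, padded to 48 bits, is 0xA16504FA2DED.
Split into bytes (most-significant first): A1 65 04 FA 2D ED.
In little-endian order the low byte comes first in memory.
So at ascending addresses the bytes are ED 2D FA 04 65 A1.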